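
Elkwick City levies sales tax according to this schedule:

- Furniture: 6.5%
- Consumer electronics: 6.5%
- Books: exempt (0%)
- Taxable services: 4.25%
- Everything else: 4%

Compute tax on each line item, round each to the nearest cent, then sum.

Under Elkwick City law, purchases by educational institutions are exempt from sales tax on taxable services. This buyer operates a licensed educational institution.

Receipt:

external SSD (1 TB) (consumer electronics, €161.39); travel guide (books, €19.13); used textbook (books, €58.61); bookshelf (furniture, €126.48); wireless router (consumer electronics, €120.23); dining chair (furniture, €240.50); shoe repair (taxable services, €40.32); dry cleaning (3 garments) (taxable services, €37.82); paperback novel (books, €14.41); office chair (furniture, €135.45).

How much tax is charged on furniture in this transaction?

€32.65

Bookshelf €126.48: furniture → 6.5% → €8.22
Dining chair €240.50: furniture → 6.5% → €15.63
Office chair €135.45: furniture → 6.5% → €8.80
Tax on furniture = €8.22 + €15.63 + €8.80 = €32.65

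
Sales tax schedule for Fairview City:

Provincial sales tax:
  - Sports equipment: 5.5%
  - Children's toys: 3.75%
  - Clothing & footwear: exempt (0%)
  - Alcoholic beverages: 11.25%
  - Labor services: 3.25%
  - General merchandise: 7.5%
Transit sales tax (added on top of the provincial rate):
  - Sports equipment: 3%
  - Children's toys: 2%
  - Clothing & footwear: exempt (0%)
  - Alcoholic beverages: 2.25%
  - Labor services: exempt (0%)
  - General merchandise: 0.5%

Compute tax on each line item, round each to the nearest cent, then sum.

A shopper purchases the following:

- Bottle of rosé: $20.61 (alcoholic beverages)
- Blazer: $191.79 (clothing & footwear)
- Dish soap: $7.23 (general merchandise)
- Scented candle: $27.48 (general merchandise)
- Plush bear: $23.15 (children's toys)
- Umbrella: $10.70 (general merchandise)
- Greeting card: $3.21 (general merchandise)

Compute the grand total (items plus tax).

$292.18

Bottle of rosé $20.61: alcoholic beverages → 11.25% + 2.25% transit = 13.5% → $2.78
Blazer $191.79: clothing & footwear → 0% + 0% transit = 0% → $0.00
Dish soap $7.23: general merchandise → 7.5% + 0.5% transit = 8% → $0.58
Scented candle $27.48: general merchandise → 7.5% + 0.5% transit = 8% → $2.20
Plush bear $23.15: children's toys → 3.75% + 2% transit = 5.75% → $1.33
Umbrella $10.70: general merchandise → 7.5% + 0.5% transit = 8% → $0.86
Greeting card $3.21: general merchandise → 7.5% + 0.5% transit = 8% → $0.26
Subtotal = $284.17; tax = $8.01; total due = $292.18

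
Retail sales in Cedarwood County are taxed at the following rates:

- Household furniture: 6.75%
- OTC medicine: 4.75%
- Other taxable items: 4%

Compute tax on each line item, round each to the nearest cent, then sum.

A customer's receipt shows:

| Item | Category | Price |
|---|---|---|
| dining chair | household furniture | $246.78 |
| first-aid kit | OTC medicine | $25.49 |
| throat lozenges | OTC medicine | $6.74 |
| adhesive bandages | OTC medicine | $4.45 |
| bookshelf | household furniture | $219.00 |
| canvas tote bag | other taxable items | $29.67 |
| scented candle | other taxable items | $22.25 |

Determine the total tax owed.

$35.26

Dining chair $246.78: household furniture → 6.75% → $16.66
First-aid kit $25.49: OTC medicine → 4.75% → $1.21
Throat lozenges $6.74: OTC medicine → 4.75% → $0.32
Adhesive bandages $4.45: OTC medicine → 4.75% → $0.21
Bookshelf $219.00: household furniture → 6.75% → $14.78
Canvas tote bag $29.67: other taxable items → 4% → $1.19
Scented candle $22.25: other taxable items → 4% → $0.89
Total tax = $16.66 + $1.21 + $0.32 + $0.21 + $14.78 + $1.19 + $0.89 = $35.26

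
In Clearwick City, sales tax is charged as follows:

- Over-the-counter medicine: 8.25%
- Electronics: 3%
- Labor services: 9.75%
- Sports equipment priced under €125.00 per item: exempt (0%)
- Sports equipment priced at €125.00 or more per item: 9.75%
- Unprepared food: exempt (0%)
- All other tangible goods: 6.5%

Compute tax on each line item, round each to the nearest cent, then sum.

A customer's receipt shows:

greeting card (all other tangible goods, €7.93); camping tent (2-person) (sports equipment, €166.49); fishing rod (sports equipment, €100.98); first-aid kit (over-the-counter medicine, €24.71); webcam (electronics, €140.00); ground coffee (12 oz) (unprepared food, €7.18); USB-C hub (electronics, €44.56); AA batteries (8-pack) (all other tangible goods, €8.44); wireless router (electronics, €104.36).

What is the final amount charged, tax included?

Greeting card €7.93: all other tangible goods → 6.5% → €0.52
Camping tent (2-person) €166.49: sports equipment, €125.00 or more → 9.75% → €16.23
Fishing rod €100.98: sports equipment, under €125.00 → 0% → €0.00
First-aid kit €24.71: over-the-counter medicine → 8.25% → €2.04
Webcam €140.00: electronics → 3% → €4.20
Ground coffee (12 oz) €7.18: unprepared food → 0% → €0.00
USB-C hub €44.56: electronics → 3% → €1.34
AA batteries (8-pack) €8.44: all other tangible goods → 6.5% → €0.55
Wireless router €104.36: electronics → 3% → €3.13
Subtotal = €604.65; tax = €28.01; total due = €632.66

€632.66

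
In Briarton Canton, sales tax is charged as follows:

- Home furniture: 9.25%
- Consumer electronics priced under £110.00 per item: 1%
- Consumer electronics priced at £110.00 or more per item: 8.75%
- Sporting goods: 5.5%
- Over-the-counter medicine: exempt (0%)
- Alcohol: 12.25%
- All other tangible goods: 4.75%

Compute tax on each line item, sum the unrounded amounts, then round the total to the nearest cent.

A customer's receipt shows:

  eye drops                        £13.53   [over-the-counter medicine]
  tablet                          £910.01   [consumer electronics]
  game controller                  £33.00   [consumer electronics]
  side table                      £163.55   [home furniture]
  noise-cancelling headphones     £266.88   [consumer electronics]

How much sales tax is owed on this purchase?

£118.44

Eye drops £13.53: over-the-counter medicine → 0% → £0.00
Tablet £910.01: consumer electronics, £110.00 or more → 8.75% → £79.625875
Game controller £33.00: consumer electronics, under £110.00 → 1% → £0.33
Side table £163.55: home furniture → 9.25% → £15.128375
Noise-cancelling headphones £266.88: consumer electronics, £110.00 or more → 8.75% → £23.352
Unrounded tax sum = £118.43625 → £118.44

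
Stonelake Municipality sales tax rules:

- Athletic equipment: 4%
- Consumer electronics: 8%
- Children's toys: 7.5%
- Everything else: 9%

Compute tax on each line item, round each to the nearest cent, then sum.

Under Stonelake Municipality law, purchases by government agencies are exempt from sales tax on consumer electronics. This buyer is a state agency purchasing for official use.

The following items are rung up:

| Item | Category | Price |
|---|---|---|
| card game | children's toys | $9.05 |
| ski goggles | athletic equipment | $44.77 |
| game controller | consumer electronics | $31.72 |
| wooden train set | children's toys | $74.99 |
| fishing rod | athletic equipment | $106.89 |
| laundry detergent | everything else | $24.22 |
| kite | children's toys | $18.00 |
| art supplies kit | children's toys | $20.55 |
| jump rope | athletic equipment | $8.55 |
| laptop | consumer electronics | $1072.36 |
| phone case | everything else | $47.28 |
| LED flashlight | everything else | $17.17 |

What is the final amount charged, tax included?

$1499.14

Card game $9.05: children's toys → 7.5% → $0.68
Ski goggles $44.77: athletic equipment → 4% → $1.79
Game controller $31.72: consumer electronics, buyer-exempt → 0% → $0.00
Wooden train set $74.99: children's toys → 7.5% → $5.62
Fishing rod $106.89: athletic equipment → 4% → $4.28
Laundry detergent $24.22: everything else → 9% → $2.18
Kite $18.00: children's toys → 7.5% → $1.35
Art supplies kit $20.55: children's toys → 7.5% → $1.54
Jump rope $8.55: athletic equipment → 4% → $0.34
Laptop $1072.36: consumer electronics, buyer-exempt → 0% → $0.00
Phone case $47.28: everything else → 9% → $4.26
LED flashlight $17.17: everything else → 9% → $1.55
Subtotal = $1475.55; tax = $23.59; total due = $1499.14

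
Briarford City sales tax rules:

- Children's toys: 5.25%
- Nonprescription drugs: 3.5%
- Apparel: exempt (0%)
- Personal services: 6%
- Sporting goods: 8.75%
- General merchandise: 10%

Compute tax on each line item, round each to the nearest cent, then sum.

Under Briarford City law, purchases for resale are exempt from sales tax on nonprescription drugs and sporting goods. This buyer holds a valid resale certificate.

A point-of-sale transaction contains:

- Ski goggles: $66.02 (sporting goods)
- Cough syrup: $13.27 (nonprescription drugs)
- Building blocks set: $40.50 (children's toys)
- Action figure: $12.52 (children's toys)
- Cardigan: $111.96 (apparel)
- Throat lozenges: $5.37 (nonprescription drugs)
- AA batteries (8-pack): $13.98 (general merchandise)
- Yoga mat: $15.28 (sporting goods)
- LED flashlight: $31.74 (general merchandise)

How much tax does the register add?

Ski goggles $66.02: sporting goods, buyer-exempt → 0% → $0.00
Cough syrup $13.27: nonprescription drugs, buyer-exempt → 0% → $0.00
Building blocks set $40.50: children's toys → 5.25% → $2.13
Action figure $12.52: children's toys → 5.25% → $0.66
Cardigan $111.96: apparel → 0% → $0.00
Throat lozenges $5.37: nonprescription drugs, buyer-exempt → 0% → $0.00
AA batteries (8-pack) $13.98: general merchandise → 10% → $1.40
Yoga mat $15.28: sporting goods, buyer-exempt → 0% → $0.00
LED flashlight $31.74: general merchandise → 10% → $3.17
Total tax = $2.13 + $0.66 + $1.40 + $3.17 = $7.36

$7.36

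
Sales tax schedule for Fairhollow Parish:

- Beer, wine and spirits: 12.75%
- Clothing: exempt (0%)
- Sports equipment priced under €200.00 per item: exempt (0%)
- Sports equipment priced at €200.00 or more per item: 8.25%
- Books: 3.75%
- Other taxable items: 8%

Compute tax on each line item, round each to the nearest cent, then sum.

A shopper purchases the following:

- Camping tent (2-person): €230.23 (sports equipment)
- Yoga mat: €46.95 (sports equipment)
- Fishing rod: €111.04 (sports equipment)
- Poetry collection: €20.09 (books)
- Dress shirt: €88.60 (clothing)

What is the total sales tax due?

€19.74

Camping tent (2-person) €230.23: sports equipment, €200.00 or more → 8.25% → €18.99
Yoga mat €46.95: sports equipment, under €200.00 → 0% → €0.00
Fishing rod €111.04: sports equipment, under €200.00 → 0% → €0.00
Poetry collection €20.09: books → 3.75% → €0.75
Dress shirt €88.60: clothing → 0% → €0.00
Total tax = €18.99 + €0.75 = €19.74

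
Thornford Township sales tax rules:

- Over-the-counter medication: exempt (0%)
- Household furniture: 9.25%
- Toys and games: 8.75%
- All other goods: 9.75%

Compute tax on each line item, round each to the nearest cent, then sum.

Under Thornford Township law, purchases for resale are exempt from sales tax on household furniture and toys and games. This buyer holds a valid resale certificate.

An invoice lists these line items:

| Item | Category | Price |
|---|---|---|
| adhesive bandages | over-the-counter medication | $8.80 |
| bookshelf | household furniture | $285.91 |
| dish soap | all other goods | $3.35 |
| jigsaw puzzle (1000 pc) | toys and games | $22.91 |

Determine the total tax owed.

$0.33

Adhesive bandages $8.80: over-the-counter medication → 0% → $0.00
Bookshelf $285.91: household furniture, buyer-exempt → 0% → $0.00
Dish soap $3.35: all other goods → 9.75% → $0.33
Jigsaw puzzle (1000 pc) $22.91: toys and games, buyer-exempt → 0% → $0.00
Total tax = $0.33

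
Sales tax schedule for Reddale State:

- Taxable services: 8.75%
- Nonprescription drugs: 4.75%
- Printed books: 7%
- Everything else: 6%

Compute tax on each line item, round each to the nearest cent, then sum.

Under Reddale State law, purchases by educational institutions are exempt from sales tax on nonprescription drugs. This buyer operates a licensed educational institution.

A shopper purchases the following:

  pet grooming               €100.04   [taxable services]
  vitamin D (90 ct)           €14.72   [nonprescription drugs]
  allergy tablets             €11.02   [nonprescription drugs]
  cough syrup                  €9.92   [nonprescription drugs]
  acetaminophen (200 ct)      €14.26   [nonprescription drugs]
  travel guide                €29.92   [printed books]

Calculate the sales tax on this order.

Pet grooming €100.04: taxable services → 8.75% → €8.75
Vitamin D (90 ct) €14.72: nonprescription drugs, buyer-exempt → 0% → €0.00
Allergy tablets €11.02: nonprescription drugs, buyer-exempt → 0% → €0.00
Cough syrup €9.92: nonprescription drugs, buyer-exempt → 0% → €0.00
Acetaminophen (200 ct) €14.26: nonprescription drugs, buyer-exempt → 0% → €0.00
Travel guide €29.92: printed books → 7% → €2.09
Total tax = €8.75 + €2.09 = €10.84

€10.84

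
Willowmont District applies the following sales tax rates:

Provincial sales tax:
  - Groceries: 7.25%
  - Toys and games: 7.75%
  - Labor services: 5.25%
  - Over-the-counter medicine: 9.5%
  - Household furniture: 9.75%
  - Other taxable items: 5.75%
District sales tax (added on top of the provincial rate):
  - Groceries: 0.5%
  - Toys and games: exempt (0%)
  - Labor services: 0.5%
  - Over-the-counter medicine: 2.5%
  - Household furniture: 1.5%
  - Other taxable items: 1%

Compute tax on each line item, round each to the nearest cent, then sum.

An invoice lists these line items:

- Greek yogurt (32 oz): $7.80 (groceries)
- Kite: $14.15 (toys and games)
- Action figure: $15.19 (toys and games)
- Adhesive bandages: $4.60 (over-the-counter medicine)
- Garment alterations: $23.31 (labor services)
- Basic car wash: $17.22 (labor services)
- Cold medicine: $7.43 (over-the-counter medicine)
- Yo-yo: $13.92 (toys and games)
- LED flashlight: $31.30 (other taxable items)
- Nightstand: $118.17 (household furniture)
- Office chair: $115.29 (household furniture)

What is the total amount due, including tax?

$404.48

Greek yogurt (32 oz) $7.80: groceries → 7.25% + 0.5% district = 7.75% → $0.60
Kite $14.15: toys and games → 7.75% + 0% district = 7.75% → $1.10
Action figure $15.19: toys and games → 7.75% + 0% district = 7.75% → $1.18
Adhesive bandages $4.60: over-the-counter medicine → 9.5% + 2.5% district = 12% → $0.55
Garment alterations $23.31: labor services → 5.25% + 0.5% district = 5.75% → $1.34
Basic car wash $17.22: labor services → 5.25% + 0.5% district = 5.75% → $0.99
Cold medicine $7.43: over-the-counter medicine → 9.5% + 2.5% district = 12% → $0.89
Yo-yo $13.92: toys and games → 7.75% + 0% district = 7.75% → $1.08
LED flashlight $31.30: other taxable items → 5.75% + 1% district = 6.75% → $2.11
Nightstand $118.17: household furniture → 9.75% + 1.5% district = 11.25% → $13.29
Office chair $115.29: household furniture → 9.75% + 1.5% district = 11.25% → $12.97
Subtotal = $368.38; tax = $36.10; total due = $404.48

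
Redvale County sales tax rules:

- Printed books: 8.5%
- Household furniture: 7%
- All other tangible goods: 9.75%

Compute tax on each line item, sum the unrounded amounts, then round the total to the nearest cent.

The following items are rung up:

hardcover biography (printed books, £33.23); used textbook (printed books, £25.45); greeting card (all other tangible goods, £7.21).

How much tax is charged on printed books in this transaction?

£4.99

Hardcover biography £33.23: printed books → 8.5% → £2.82455
Used textbook £25.45: printed books → 8.5% → £2.16325
Tax on printed books: unrounded sum = £4.9878 → £4.99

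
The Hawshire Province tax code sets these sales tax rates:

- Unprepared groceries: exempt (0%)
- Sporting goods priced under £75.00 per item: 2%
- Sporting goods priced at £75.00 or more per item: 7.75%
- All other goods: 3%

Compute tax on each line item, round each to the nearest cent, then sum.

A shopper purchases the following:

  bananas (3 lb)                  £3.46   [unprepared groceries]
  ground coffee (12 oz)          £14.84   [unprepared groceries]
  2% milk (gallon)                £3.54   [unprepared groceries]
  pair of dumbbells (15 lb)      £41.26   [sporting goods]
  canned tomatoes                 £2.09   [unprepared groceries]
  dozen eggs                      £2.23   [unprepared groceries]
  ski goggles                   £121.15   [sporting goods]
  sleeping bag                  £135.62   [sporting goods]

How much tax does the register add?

Bananas (3 lb) £3.46: unprepared groceries → 0% → £0.00
Ground coffee (12 oz) £14.84: unprepared groceries → 0% → £0.00
2% milk (gallon) £3.54: unprepared groceries → 0% → £0.00
Pair of dumbbells (15 lb) £41.26: sporting goods, under £75.00 → 2% → £0.83
Canned tomatoes £2.09: unprepared groceries → 0% → £0.00
Dozen eggs £2.23: unprepared groceries → 0% → £0.00
Ski goggles £121.15: sporting goods, £75.00 or more → 7.75% → £9.39
Sleeping bag £135.62: sporting goods, £75.00 or more → 7.75% → £10.51
Total tax = £0.83 + £9.39 + £10.51 = £20.73

£20.73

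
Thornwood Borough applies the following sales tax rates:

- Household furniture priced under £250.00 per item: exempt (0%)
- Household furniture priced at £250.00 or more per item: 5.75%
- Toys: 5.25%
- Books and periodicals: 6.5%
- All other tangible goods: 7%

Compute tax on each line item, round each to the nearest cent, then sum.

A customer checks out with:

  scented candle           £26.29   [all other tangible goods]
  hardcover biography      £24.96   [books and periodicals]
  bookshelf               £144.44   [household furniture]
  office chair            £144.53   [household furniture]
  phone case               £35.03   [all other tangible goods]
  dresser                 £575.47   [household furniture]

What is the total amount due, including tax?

£989.72

Scented candle £26.29: all other tangible goods → 7% → £1.84
Hardcover biography £24.96: books and periodicals → 6.5% → £1.62
Bookshelf £144.44: household furniture, under £250.00 → 0% → £0.00
Office chair £144.53: household furniture, under £250.00 → 0% → £0.00
Phone case £35.03: all other tangible goods → 7% → £2.45
Dresser £575.47: household furniture, £250.00 or more → 5.75% → £33.09
Subtotal = £950.72; tax = £39.00; total due = £989.72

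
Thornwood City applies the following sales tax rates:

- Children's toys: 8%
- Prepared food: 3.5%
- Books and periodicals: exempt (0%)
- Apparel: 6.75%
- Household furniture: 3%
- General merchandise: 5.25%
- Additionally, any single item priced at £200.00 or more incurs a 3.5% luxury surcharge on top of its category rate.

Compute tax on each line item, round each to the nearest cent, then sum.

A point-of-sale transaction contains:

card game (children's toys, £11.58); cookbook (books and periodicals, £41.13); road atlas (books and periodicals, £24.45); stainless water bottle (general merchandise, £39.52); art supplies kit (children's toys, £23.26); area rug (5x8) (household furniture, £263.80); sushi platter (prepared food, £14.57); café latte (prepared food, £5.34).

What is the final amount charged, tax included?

£446.36

Card game £11.58: children's toys → 8% → £0.93
Cookbook £41.13: books and periodicals → 0% → £0.00
Road atlas £24.45: books and periodicals → 0% → £0.00
Stainless water bottle £39.52: general merchandise → 5.25% → £2.07
Art supplies kit £23.26: children's toys → 8% → £1.86
Area rug (5x8) £263.80: household furniture → 3% + 3.5% surcharge = 6.5% → £17.15
Sushi platter £14.57: prepared food → 3.5% → £0.51
Café latte £5.34: prepared food → 3.5% → £0.19
Subtotal = £423.65; tax = £22.71; total due = £446.36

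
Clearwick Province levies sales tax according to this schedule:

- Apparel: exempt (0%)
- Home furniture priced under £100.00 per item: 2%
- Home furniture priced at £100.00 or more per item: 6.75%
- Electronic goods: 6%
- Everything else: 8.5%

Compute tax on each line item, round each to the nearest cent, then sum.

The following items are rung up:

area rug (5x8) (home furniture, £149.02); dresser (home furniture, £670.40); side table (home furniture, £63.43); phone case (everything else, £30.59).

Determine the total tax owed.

Area rug (5x8) £149.02: home furniture, £100.00 or more → 6.75% → £10.06
Dresser £670.40: home furniture, £100.00 or more → 6.75% → £45.25
Side table £63.43: home furniture, under £100.00 → 2% → £1.27
Phone case £30.59: everything else → 8.5% → £2.60
Total tax = £10.06 + £45.25 + £1.27 + £2.60 = £59.18

£59.18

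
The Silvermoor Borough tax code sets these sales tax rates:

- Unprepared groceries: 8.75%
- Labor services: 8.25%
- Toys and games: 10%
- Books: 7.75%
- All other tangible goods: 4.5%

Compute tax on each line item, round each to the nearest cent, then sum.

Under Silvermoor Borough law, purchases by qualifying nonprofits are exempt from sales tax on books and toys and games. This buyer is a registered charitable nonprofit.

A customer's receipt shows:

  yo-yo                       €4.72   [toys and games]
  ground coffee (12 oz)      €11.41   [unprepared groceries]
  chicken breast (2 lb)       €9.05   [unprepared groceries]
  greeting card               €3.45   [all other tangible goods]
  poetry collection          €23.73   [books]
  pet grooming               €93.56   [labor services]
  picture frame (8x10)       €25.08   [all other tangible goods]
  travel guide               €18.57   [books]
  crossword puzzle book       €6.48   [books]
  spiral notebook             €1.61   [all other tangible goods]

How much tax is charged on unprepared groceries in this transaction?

€1.79

Ground coffee (12 oz) €11.41: unprepared groceries → 8.75% → €1.00
Chicken breast (2 lb) €9.05: unprepared groceries → 8.75% → €0.79
Tax on unprepared groceries = €1.00 + €0.79 = €1.79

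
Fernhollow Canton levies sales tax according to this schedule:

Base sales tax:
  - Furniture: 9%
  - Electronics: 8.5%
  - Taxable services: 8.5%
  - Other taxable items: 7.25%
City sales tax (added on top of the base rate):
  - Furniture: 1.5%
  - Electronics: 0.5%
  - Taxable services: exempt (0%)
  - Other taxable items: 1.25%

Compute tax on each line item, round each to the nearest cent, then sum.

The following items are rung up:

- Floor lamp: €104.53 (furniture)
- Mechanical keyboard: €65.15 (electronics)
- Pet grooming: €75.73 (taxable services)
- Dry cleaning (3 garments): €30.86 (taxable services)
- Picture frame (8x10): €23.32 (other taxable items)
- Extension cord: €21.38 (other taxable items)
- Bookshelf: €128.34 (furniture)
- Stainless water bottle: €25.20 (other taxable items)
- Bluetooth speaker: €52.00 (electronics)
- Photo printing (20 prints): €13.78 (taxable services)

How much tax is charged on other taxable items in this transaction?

Picture frame (8x10) €23.32: other taxable items → 7.25% + 1.25% city = 8.5% → €1.98
Extension cord €21.38: other taxable items → 7.25% + 1.25% city = 8.5% → €1.82
Stainless water bottle €25.20: other taxable items → 7.25% + 1.25% city = 8.5% → €2.14
Tax on other taxable items = €1.98 + €1.82 + €2.14 = €5.94

€5.94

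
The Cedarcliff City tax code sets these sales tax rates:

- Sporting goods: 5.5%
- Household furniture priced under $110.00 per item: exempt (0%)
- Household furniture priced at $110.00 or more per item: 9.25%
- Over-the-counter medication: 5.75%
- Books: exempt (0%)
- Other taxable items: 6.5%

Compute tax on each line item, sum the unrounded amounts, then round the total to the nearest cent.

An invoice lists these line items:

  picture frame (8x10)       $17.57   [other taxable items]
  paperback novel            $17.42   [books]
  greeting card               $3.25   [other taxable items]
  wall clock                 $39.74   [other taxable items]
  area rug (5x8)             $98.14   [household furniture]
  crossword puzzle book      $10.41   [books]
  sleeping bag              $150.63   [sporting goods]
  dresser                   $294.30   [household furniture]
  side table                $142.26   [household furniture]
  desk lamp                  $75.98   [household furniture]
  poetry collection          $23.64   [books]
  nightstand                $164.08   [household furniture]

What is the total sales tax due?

$67.78

Picture frame (8x10) $17.57: other taxable items → 6.5% → $1.14205
Paperback novel $17.42: books → 0% → $0.00
Greeting card $3.25: other taxable items → 6.5% → $0.21125
Wall clock $39.74: other taxable items → 6.5% → $2.5831
Area rug (5x8) $98.14: household furniture, under $110.00 → 0% → $0.00
Crossword puzzle book $10.41: books → 0% → $0.00
Sleeping bag $150.63: sporting goods → 5.5% → $8.28465
Dresser $294.30: household furniture, $110.00 or more → 9.25% → $27.22275
Side table $142.26: household furniture, $110.00 or more → 9.25% → $13.15905
Desk lamp $75.98: household furniture, under $110.00 → 0% → $0.00
Poetry collection $23.64: books → 0% → $0.00
Nightstand $164.08: household furniture, $110.00 or more → 9.25% → $15.1774
Unrounded tax sum = $67.78025 → $67.78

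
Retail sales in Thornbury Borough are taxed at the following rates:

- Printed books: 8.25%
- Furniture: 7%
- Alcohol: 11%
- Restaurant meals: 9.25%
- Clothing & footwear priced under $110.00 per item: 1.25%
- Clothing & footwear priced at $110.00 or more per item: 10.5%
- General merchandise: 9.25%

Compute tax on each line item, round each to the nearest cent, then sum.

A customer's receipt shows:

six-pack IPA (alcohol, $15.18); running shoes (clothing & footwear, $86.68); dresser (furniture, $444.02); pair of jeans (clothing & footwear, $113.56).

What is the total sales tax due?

$45.75

Six-pack IPA $15.18: alcohol → 11% → $1.67
Running shoes $86.68: clothing & footwear, under $110.00 → 1.25% → $1.08
Dresser $444.02: furniture → 7% → $31.08
Pair of jeans $113.56: clothing & footwear, $110.00 or more → 10.5% → $11.92
Total tax = $1.67 + $1.08 + $31.08 + $11.92 = $45.75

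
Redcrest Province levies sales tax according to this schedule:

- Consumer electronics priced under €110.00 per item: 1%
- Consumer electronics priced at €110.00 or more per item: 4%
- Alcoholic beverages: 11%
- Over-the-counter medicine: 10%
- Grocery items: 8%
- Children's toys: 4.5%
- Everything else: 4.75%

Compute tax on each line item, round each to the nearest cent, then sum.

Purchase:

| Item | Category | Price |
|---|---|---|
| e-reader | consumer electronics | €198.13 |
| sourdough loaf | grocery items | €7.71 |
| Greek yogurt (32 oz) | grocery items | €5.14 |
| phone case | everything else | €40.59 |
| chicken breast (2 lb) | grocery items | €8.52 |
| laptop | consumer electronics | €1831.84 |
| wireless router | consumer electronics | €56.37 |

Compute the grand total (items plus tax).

€2233.70

E-reader €198.13: consumer electronics, €110.00 or more → 4% → €7.93
Sourdough loaf €7.71: grocery items → 8% → €0.62
Greek yogurt (32 oz) €5.14: grocery items → 8% → €0.41
Phone case €40.59: everything else → 4.75% → €1.93
Chicken breast (2 lb) €8.52: grocery items → 8% → €0.68
Laptop €1831.84: consumer electronics, €110.00 or more → 4% → €73.27
Wireless router €56.37: consumer electronics, under €110.00 → 1% → €0.56
Subtotal = €2148.30; tax = €85.40; total due = €2233.70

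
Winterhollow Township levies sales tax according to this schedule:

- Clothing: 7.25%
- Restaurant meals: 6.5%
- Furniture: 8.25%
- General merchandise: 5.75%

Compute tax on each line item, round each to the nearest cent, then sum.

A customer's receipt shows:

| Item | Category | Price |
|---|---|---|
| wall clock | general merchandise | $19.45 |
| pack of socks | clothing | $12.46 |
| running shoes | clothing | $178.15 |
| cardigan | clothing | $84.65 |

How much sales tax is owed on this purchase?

$21.08

Wall clock $19.45: general merchandise → 5.75% → $1.12
Pack of socks $12.46: clothing → 7.25% → $0.90
Running shoes $178.15: clothing → 7.25% → $12.92
Cardigan $84.65: clothing → 7.25% → $6.14
Total tax = $1.12 + $0.90 + $12.92 + $6.14 = $21.08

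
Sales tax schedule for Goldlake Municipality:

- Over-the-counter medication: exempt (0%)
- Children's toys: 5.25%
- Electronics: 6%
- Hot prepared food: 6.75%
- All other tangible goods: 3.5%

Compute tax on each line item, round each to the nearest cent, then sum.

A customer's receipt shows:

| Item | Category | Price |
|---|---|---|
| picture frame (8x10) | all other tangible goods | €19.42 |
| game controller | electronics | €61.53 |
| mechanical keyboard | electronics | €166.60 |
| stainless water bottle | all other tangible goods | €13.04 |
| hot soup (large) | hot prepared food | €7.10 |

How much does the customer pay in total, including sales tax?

Picture frame (8x10) €19.42: all other tangible goods → 3.5% → €0.68
Game controller €61.53: electronics → 6% → €3.69
Mechanical keyboard €166.60: electronics → 6% → €10.00
Stainless water bottle €13.04: all other tangible goods → 3.5% → €0.46
Hot soup (large) €7.10: hot prepared food → 6.75% → €0.48
Subtotal = €267.69; tax = €15.31; total due = €283.00

€283.00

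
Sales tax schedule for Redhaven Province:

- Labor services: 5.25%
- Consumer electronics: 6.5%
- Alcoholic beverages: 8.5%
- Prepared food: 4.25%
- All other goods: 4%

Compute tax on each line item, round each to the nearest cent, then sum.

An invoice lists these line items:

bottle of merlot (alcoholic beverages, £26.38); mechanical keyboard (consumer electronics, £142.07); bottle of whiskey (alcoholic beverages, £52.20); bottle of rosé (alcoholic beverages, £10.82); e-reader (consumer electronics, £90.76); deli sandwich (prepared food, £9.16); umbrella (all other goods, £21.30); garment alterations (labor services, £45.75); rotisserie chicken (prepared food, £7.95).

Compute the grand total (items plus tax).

£433.10

Bottle of merlot £26.38: alcoholic beverages → 8.5% → £2.24
Mechanical keyboard £142.07: consumer electronics → 6.5% → £9.23
Bottle of whiskey £52.20: alcoholic beverages → 8.5% → £4.44
Bottle of rosé £10.82: alcoholic beverages → 8.5% → £0.92
E-reader £90.76: consumer electronics → 6.5% → £5.90
Deli sandwich £9.16: prepared food → 4.25% → £0.39
Umbrella £21.30: all other goods → 4% → £0.85
Garment alterations £45.75: labor services → 5.25% → £2.40
Rotisserie chicken £7.95: prepared food → 4.25% → £0.34
Subtotal = £406.39; tax = £26.71; total due = £433.10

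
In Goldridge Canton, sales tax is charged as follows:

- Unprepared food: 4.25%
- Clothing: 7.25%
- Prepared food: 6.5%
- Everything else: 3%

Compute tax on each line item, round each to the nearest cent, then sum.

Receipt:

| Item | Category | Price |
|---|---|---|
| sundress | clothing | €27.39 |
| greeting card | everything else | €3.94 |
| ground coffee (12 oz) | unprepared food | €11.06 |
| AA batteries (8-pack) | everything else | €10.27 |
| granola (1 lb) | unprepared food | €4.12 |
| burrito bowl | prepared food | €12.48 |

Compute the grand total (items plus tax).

Sundress €27.39: clothing → 7.25% → €1.99
Greeting card €3.94: everything else → 3% → €0.12
Ground coffee (12 oz) €11.06: unprepared food → 4.25% → €0.47
AA batteries (8-pack) €10.27: everything else → 3% → €0.31
Granola (1 lb) €4.12: unprepared food → 4.25% → €0.18
Burrito bowl €12.48: prepared food → 6.5% → €0.81
Subtotal = €69.26; tax = €3.88; total due = €73.14

€73.14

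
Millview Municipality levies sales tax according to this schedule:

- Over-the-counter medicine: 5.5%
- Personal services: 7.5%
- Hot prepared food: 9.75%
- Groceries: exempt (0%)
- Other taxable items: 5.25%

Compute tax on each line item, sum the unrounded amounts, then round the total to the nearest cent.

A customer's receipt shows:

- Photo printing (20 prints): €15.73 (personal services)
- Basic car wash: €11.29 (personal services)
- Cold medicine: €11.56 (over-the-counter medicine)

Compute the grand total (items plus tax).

Photo printing (20 prints) €15.73: personal services → 7.5% → €1.17975
Basic car wash €11.29: personal services → 7.5% → €0.84675
Cold medicine €11.56: over-the-counter medicine → 5.5% → €0.6358
Subtotal = €38.58; unrounded tax = €2.6623 → €2.66; total due = €41.24

€41.24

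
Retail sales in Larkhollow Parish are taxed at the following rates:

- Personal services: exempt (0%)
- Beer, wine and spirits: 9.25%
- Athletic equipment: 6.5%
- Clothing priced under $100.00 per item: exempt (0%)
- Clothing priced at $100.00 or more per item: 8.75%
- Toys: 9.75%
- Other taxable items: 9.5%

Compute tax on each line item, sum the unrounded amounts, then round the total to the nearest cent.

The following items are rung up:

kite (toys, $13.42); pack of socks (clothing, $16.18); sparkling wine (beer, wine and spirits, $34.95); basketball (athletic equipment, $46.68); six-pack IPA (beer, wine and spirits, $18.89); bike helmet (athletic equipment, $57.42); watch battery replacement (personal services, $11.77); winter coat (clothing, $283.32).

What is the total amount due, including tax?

$520.48

Kite $13.42: toys → 9.75% → $1.30845
Pack of socks $16.18: clothing, under $100.00 → 0% → $0.00
Sparkling wine $34.95: beer, wine and spirits → 9.25% → $3.232875
Basketball $46.68: athletic equipment → 6.5% → $3.0342
Six-pack IPA $18.89: beer, wine and spirits → 9.25% → $1.747325
Bike helmet $57.42: athletic equipment → 6.5% → $3.7323
Watch battery replacement $11.77: personal services → 0% → $0.00
Winter coat $283.32: clothing, $100.00 or more → 8.75% → $24.7905
Subtotal = $482.63; unrounded tax = $37.84565 → $37.85; total due = $520.48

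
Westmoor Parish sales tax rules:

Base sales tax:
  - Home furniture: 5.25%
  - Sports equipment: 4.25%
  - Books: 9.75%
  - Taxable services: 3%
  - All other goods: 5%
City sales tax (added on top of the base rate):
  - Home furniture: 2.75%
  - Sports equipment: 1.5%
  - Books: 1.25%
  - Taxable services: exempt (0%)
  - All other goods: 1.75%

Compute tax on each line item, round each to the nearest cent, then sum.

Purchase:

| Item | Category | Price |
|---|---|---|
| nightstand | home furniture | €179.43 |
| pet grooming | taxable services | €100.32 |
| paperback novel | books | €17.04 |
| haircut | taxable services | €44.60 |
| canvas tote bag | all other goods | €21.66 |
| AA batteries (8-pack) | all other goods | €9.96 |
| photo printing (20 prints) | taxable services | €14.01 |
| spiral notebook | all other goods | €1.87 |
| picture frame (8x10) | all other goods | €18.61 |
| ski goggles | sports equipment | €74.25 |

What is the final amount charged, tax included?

€510.53

Nightstand €179.43: home furniture → 5.25% + 2.75% city = 8% → €14.35
Pet grooming €100.32: taxable services → 3% + 0% city = 3% → €3.01
Paperback novel €17.04: books → 9.75% + 1.25% city = 11% → €1.87
Haircut €44.60: taxable services → 3% + 0% city = 3% → €1.34
Canvas tote bag €21.66: all other goods → 5% + 1.75% city = 6.75% → €1.46
AA batteries (8-pack) €9.96: all other goods → 5% + 1.75% city = 6.75% → €0.67
Photo printing (20 prints) €14.01: taxable services → 3% + 0% city = 3% → €0.42
Spiral notebook €1.87: all other goods → 5% + 1.75% city = 6.75% → €0.13
Picture frame (8x10) €18.61: all other goods → 5% + 1.75% city = 6.75% → €1.26
Ski goggles €74.25: sports equipment → 4.25% + 1.5% city = 5.75% → €4.27
Subtotal = €481.75; tax = €28.78; total due = €510.53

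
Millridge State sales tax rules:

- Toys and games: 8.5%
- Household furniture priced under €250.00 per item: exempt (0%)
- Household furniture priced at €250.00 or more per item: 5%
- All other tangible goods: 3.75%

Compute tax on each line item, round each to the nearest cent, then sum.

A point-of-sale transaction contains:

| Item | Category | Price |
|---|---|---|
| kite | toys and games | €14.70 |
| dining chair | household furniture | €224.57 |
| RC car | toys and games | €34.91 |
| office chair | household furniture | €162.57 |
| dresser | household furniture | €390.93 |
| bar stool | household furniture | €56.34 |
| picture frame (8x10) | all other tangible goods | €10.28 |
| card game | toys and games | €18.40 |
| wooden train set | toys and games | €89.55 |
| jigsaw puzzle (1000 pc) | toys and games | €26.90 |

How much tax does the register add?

Kite €14.70: toys and games → 8.5% → €1.25
Dining chair €224.57: household furniture, under €250.00 → 0% → €0.00
RC car €34.91: toys and games → 8.5% → €2.97
Office chair €162.57: household furniture, under €250.00 → 0% → €0.00
Dresser €390.93: household furniture, €250.00 or more → 5% → €19.55
Bar stool €56.34: household furniture, under €250.00 → 0% → €0.00
Picture frame (8x10) €10.28: all other tangible goods → 3.75% → €0.39
Card game €18.40: toys and games → 8.5% → €1.56
Wooden train set €89.55: toys and games → 8.5% → €7.61
Jigsaw puzzle (1000 pc) €26.90: toys and games → 8.5% → €2.29
Total tax = €1.25 + €2.97 + €19.55 + €0.39 + €1.56 + €7.61 + €2.29 = €35.62

€35.62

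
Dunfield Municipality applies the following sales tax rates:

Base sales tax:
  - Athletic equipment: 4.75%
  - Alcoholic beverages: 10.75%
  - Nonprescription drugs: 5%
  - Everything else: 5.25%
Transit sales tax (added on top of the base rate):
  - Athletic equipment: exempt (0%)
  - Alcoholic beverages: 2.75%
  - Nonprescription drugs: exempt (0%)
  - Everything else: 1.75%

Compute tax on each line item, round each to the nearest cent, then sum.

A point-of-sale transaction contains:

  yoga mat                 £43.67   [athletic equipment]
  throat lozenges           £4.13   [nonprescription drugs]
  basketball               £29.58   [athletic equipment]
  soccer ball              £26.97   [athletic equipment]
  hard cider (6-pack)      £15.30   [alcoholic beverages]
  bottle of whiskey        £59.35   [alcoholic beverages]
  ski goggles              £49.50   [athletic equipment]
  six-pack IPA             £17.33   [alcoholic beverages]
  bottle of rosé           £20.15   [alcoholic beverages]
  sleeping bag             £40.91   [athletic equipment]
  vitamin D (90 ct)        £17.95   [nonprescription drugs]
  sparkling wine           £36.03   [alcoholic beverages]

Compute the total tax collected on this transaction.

Yoga mat £43.67: athletic equipment → 4.75% + 0% transit = 4.75% → £2.07
Throat lozenges £4.13: nonprescription drugs → 5% + 0% transit = 5% → £0.21
Basketball £29.58: athletic equipment → 4.75% + 0% transit = 4.75% → £1.41
Soccer ball £26.97: athletic equipment → 4.75% + 0% transit = 4.75% → £1.28
Hard cider (6-pack) £15.30: alcoholic beverages → 10.75% + 2.75% transit = 13.5% → £2.07
Bottle of whiskey £59.35: alcoholic beverages → 10.75% + 2.75% transit = 13.5% → £8.01
Ski goggles £49.50: athletic equipment → 4.75% + 0% transit = 4.75% → £2.35
Six-pack IPA £17.33: alcoholic beverages → 10.75% + 2.75% transit = 13.5% → £2.34
Bottle of rosé £20.15: alcoholic beverages → 10.75% + 2.75% transit = 13.5% → £2.72
Sleeping bag £40.91: athletic equipment → 4.75% + 0% transit = 4.75% → £1.94
Vitamin D (90 ct) £17.95: nonprescription drugs → 5% + 0% transit = 5% → £0.90
Sparkling wine £36.03: alcoholic beverages → 10.75% + 2.75% transit = 13.5% → £4.86
Total tax = £2.07 + £0.21 + £1.41 + £1.28 + £2.07 + £8.01 + £2.35 + £2.34 + £2.72 + £1.94 + £0.90 + £4.86 = £30.16

£30.16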